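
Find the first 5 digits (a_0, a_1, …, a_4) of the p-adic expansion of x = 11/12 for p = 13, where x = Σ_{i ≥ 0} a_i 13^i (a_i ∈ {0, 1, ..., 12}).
(a_0, …, a_4) = (2, 1, 1, 1, 1)

v_13(11/12) = 0 (numerator and denominator both coprime to 13), so x ∈ ℤ_13^×. Compute digits iteratively via a_i = x_i mod 13, x_{i+1} = (x_i − a_i)/13, with x_0 = x:
  x_0 = 11/12;  a_0 = 2;  x_1 = (x_0 − 2)/13 = -1/12
  x_1 = -1/12;  a_1 = 1;  x_2 = (x_1 − 1)/13 = -1/12
  x_2 = -1/12;  a_2 = 1;  x_3 = (x_2 − 1)/13 = -1/12
  x_3 = -1/12;  a_3 = 1;  x_4 = (x_3 − 1)/13 = -1/12
  x_4 = -1/12;  a_4 = 1;  x_5 = (x_4 − 1)/13 = -1/12
Digits: (2, 1, 1, 1, 1).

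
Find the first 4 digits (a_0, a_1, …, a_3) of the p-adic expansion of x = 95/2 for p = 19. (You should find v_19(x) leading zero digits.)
(a_0, …, a_3) = (0, 12, 9, 9)

v_19(95/2) = 1, so a_0 = ... = a_0 = 0. Factor out: x = 19^1 · u with u = 5/2 a unit in ℤ_19. Expand u iteratively via a_{v+i} = u_i mod 19, u_{i+1} = (u_i − a_{v+i})/19:
  u_0 = 5/2;  a_1 = 12;  u_1 = (u_0 − 12)/19 = -1/2
  u_1 = -1/2;  a_2 = 9;  u_2 = (u_1 − 9)/19 = -1/2
  u_2 = -1/2;  a_3 = 9;  u_3 = (u_2 − 9)/19 = -1/2
Digits: (0, 12, 9, 9).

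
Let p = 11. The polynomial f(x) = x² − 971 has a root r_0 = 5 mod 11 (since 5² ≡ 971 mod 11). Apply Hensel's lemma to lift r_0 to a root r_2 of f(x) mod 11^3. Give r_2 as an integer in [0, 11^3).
r_2 = 1116 (mod 1331)

Hensel's recurrence: r_{i+1} = r_i − f(r_i)·(f′(r_i))^{-1} mod 11^{i+2}, with f′(x) = 2x. Iterate:
  r_0 = 5 (mod 11)
  r_1 = 27 (mod 121)
  r_2 = 1116 (mod 1331)
Final: r_2 = 1116, and one checks f(r_2) ≡ 0 mod 11^3.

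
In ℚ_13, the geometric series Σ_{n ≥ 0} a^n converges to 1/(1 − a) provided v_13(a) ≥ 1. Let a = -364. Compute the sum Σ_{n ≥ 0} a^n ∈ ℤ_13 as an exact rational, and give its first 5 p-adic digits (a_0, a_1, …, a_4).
Σ a^n = 1/(1 − a) = 1/365;  first 5 digits = (1, 11, 1, 0, 9)

v_13(a) = 1 ≥ 1, so the series converges in ℤ_13 to 1/(1 − a) = 1/(1 − (-364)) = 1/365. Expand this rational in ℤ_13: compute digits iteratively via d_i = x_i mod 13, x_{i+1} = (x_i − d_i)/13. The first 5 digits are (1, 11, 1, 0, 9).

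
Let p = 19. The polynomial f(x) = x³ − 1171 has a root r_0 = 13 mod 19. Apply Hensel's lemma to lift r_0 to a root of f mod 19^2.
r_1 = 184 (mod 361)

Hensel: r_{i+1} = r_i − f(r_i)/f′(r_i) mod 19^{i+2}, where f′(x) = 3x². Iterate:
  r_0 = 13 (mod 19)
  r_1 = 184 (mod 361)
Final: r = 184 with f(r) ≡ 0 mod 19^2.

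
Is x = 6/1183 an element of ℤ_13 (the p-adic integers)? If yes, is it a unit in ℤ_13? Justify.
x ∉ ℤ_13 (v_13(x) = -2 < 0)

ℤ_13 = {x ∈ ℚ_13 : v_13(x) ≥ 0} and ℤ_13^× = {x ∈ ℤ_13 : v_13(x) = 0}. Here v_13(6/1183) = v_13(num) − v_13(den) = -2; compare against these criteria.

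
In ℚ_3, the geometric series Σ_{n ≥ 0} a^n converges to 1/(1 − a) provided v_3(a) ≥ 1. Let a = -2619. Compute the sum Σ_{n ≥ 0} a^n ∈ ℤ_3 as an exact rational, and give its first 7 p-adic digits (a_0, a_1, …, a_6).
Σ a^n = 1/(1 − a) = 1/2620;  first 7 digits = (1, 0, 0, 2, 0, 1, 0)

v_3(a) = 3 ≥ 1, so the series converges in ℤ_3 to 1/(1 − a) = 1/(1 − (-2619)) = 1/2620. Expand this rational in ℤ_3: compute digits iteratively via d_i = x_i mod 3, x_{i+1} = (x_i − d_i)/3. The first 7 digits are (1, 0, 0, 2, 0, 1, 0).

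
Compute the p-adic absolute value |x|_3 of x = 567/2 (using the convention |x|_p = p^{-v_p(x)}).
|567/2|_3 = 1/81

Step 1 — compute v_3(x) by factoring powers of 3 out of the numerator and denominator: v_3(567/2) = 4. Step 2 — apply |x|_p = p^{-v_p(x)} = 3^{-4} = 1/81.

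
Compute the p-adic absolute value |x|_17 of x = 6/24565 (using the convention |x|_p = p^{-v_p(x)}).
|6/24565|_17 = 4913

Step 1 — compute v_17(x) by factoring powers of 17 out of the numerator and denominator: v_17(6/24565) = -3. Step 2 — apply |x|_p = p^{-v_p(x)} = 17^{3} = 4913.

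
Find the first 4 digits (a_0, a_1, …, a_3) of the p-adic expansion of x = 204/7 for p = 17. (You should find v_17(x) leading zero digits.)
(a_0, …, a_3) = (0, 9, 2, 12)

v_17(204/7) = 1, so a_0 = ... = a_0 = 0. Factor out: x = 17^1 · u with u = 12/7 a unit in ℤ_17. Expand u iteratively via a_{v+i} = u_i mod 17, u_{i+1} = (u_i − a_{v+i})/17:
  u_0 = 12/7;  a_1 = 9;  u_1 = (u_0 − 9)/17 = -3/7
  u_1 = -3/7;  a_2 = 2;  u_2 = (u_1 − 2)/17 = -1/7
  u_2 = -1/7;  a_3 = 12;  u_3 = (u_2 − 12)/17 = -5/7
Digits: (0, 9, 2, 12).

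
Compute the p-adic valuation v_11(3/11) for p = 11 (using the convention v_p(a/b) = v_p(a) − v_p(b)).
v_11(3/11) = -1

Factor powers of 11 from the numerator and denominator of the reduced fraction: 3 = 11^0 · 3 and 11 = 11^1 · 1. Apply v_p(a/b) = v_p(a) − v_p(b): v_11(3/11) = 0 − 1 = -1.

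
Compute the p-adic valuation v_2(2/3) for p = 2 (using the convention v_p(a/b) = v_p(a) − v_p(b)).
v_2(2/3) = 1

Factor powers of 2 from the numerator and denominator of the reduced fraction: 2 = 2^1 · 1 and 3 = 2^0 · 3. Apply v_p(a/b) = v_p(a) − v_p(b): v_2(2/3) = 1 − 0 = 1.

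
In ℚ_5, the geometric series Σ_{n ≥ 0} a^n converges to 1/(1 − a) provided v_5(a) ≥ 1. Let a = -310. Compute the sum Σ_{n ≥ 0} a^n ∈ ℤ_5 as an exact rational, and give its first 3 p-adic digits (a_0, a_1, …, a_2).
Σ a^n = 1/(1 − a) = 1/311;  first 3 digits = (1, 3, 1)

v_5(a) = 1 ≥ 1, so the series converges in ℤ_5 to 1/(1 − a) = 1/(1 − (-310)) = 1/311. Expand this rational in ℤ_5: compute digits iteratively via d_i = x_i mod 5, x_{i+1} = (x_i − d_i)/5. The first 3 digits are (1, 3, 1).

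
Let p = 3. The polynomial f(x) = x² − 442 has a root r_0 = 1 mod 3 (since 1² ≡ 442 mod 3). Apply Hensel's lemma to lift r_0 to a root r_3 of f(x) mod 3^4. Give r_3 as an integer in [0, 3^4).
r_3 = 19 (mod 81)

Hensel's recurrence: r_{i+1} = r_i − f(r_i)·(f′(r_i))^{-1} mod 3^{i+2}, with f′(x) = 2x. Iterate:
  r_0 = 1 (mod 3)
  r_1 = 1 (mod 9)
  r_2 = 19 (mod 27)
  r_3 = 19 (mod 81)
Final: r_3 = 19, and one checks f(r_3) ≡ 0 mod 3^4.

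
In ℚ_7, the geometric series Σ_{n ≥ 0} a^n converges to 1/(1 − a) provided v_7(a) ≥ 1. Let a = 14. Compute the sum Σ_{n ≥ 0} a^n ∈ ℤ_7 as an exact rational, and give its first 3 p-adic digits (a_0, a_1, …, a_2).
Σ a^n = 1/(1 − a) = -1/13;  first 3 digits = (1, 2, 4)

v_7(a) = 1 ≥ 1, so the series converges in ℤ_7 to 1/(1 − a) = 1/(1 − 14) = -1/13. Expand this rational in ℤ_7: compute digits iteratively via d_i = x_i mod 7, x_{i+1} = (x_i − d_i)/7. The first 3 digits are (1, 2, 4).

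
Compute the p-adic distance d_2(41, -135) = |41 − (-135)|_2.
d_2(41, -135) = 1/16

Step 1 — x − y = 41 − (-135) = 176. Step 2 — v_2(176) = 4 (factor: 176 = (2^4 · 11); the sign does not affect v_p). Step 3 — |x − y|_2 = 2^{-4} = 1/16.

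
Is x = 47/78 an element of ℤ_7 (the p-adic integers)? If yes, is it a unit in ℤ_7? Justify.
x ∈ ℤ_7^× (unit); v_7(x) = 0

ℤ_7 = {x ∈ ℚ_7 : v_7(x) ≥ 0} and ℤ_7^× = {x ∈ ℤ_7 : v_7(x) = 0}. Here v_7(47/78) = v_7(num) − v_7(den) = 0; compare against these criteria.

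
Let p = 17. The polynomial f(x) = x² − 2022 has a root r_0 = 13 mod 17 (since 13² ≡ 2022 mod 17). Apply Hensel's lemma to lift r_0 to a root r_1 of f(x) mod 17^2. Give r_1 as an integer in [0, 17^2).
r_1 = 251 (mod 289)

Hensel's recurrence: r_{i+1} = r_i − f(r_i)·(f′(r_i))^{-1} mod 17^{i+2}, with f′(x) = 2x. Iterate:
  r_0 = 13 (mod 17)
  r_1 = 251 (mod 289)
Final: r_1 = 251, and one checks f(r_1) ≡ 0 mod 17^2.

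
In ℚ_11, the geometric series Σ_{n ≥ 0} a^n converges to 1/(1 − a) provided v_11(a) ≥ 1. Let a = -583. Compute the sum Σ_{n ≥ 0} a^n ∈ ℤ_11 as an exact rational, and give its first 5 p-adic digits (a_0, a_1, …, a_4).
Σ a^n = 1/(1 − a) = 1/584;  first 5 digits = (1, 2, 10, 9, 1)

v_11(a) = 1 ≥ 1, so the series converges in ℤ_11 to 1/(1 − a) = 1/(1 − (-583)) = 1/584. Expand this rational in ℤ_11: compute digits iteratively via d_i = x_i mod 11, x_{i+1} = (x_i − d_i)/11. The first 5 digits are (1, 2, 10, 9, 1).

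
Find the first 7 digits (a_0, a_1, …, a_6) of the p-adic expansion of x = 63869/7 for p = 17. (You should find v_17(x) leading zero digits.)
(a_0, …, a_6) = (0, 0, 0, 14, 9, 14, 4)

v_17(63869/7) = 3, so a_0 = ... = a_2 = 0. Factor out: x = 17^3 · u with u = 13/7 a unit in ℤ_17. Expand u iteratively via a_{v+i} = u_i mod 17, u_{i+1} = (u_i − a_{v+i})/17:
  u_0 = 13/7;  a_3 = 14;  u_1 = (u_0 − 14)/17 = -5/7
  u_1 = -5/7;  a_4 = 9;  u_2 = (u_1 − 9)/17 = -4/7
  u_2 = -4/7;  a_5 = 14;  u_3 = (u_2 − 14)/17 = -6/7
  u_3 = -6/7;  a_6 = 4;  u_4 = (u_3 − 4)/17 = -2/7
Digits: (0, 0, 0, 14, 9, 14, 4).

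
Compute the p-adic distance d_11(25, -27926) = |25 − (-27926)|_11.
d_11(25, -27926) = 1/1331

Step 1 — x − y = 25 − (-27926) = 27951. Step 2 — v_11(27951) = 3 (factor: 27951 = (11^3 · 21); the sign does not affect v_p). Step 3 — |x − y|_11 = 11^{-3} = 1/1331.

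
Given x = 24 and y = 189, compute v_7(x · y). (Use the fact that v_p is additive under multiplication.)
v_7(4536) = 1

v_p(x) = 0 (factor: 24 = 7^0 · 24); v_p(y) = 1 (factor: 189 = 7^1 · 27). Additivity: v_p(xy) = v_p(x) + v_p(y) = 0 + 1 = 1. (Direct check: xy = 4536 = 7^1 · (648).)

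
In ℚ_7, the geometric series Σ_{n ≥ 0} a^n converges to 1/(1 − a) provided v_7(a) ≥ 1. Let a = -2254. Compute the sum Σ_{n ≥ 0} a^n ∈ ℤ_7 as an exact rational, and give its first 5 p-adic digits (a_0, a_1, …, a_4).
Σ a^n = 1/(1 − a) = 1/2255;  first 5 digits = (1, 0, 3, 0, 1)

v_7(a) = 2 ≥ 1, so the series converges in ℤ_7 to 1/(1 − a) = 1/(1 − (-2254)) = 1/2255. Expand this rational in ℤ_7: compute digits iteratively via d_i = x_i mod 7, x_{i+1} = (x_i − d_i)/7. The first 5 digits are (1, 0, 3, 0, 1).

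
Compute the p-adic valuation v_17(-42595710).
v_17(-42595710) = 5

v_17(n) is the largest exponent k such that 17^k divides n. Factor out: -42595710 = -17^5 · 30. (Sign doesn't affect v_p.) So v_17(-42595710) = 5.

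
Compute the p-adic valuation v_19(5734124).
v_19(5734124) = 4

v_19(n) is the largest exponent k such that 19^k divides n. Factor out: 5734124 = 19^4 · 44. (Sign doesn't affect v_p.) So v_19(5734124) = 4.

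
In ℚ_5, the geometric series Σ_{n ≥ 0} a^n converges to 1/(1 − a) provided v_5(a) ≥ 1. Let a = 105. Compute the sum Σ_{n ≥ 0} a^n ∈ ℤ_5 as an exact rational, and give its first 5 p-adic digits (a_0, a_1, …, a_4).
Σ a^n = 1/(1 − a) = -1/104;  first 5 digits = (1, 1, 0, 0, 1)

v_5(a) = 1 ≥ 1, so the series converges in ℤ_5 to 1/(1 − a) = 1/(1 − 105) = -1/104. Expand this rational in ℤ_5: compute digits iteratively via d_i = x_i mod 5, x_{i+1} = (x_i − d_i)/5. The first 5 digits are (1, 1, 0, 0, 1).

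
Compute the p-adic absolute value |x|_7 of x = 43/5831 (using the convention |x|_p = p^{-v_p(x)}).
|43/5831|_7 = 343

Step 1 — compute v_7(x) by factoring powers of 7 out of the numerator and denominator: v_7(43/5831) = -3. Step 2 — apply |x|_p = p^{-v_p(x)} = 7^{3} = 343.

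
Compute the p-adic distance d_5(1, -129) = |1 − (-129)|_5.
d_5(1, -129) = 1/5

Step 1 — x − y = 1 − (-129) = 130. Step 2 — v_5(130) = 1 (factor: 130 = (5^1 · 26); the sign does not affect v_p). Step 3 — |x − y|_5 = 5^{-1} = 1/5.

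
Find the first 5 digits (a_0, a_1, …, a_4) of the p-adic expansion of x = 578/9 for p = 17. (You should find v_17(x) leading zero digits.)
(a_0, …, a_4) = (0, 0, 4, 13, 3)

v_17(578/9) = 2, so a_0 = ... = a_1 = 0. Factor out: x = 17^2 · u with u = 2/9 a unit in ℤ_17. Expand u iteratively via a_{v+i} = u_i mod 17, u_{i+1} = (u_i − a_{v+i})/17:
  u_0 = 2/9;  a_2 = 4;  u_1 = (u_0 − 4)/17 = -2/9
  u_1 = -2/9;  a_3 = 13;  u_2 = (u_1 − 13)/17 = -7/9
  u_2 = -7/9;  a_4 = 3;  u_3 = (u_2 − 3)/17 = -2/9
Digits: (0, 0, 4, 13, 3).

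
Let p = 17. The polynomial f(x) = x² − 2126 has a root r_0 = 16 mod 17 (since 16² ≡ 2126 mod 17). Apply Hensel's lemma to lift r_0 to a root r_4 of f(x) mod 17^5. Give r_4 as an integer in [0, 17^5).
r_4 = 69019 (mod 1419857)

Hensel's recurrence: r_{i+1} = r_i − f(r_i)·(f′(r_i))^{-1} mod 17^{i+2}, with f′(x) = 2x. Iterate:
  r_0 = 16 (mod 17)
  r_1 = 237 (mod 289)
  r_2 = 237 (mod 4913)
  r_3 = 69019 (mod 83521)
  r_4 = 69019 (mod 1419857)
Final: r_4 = 69019, and one checks f(r_4) ≡ 0 mod 17^5.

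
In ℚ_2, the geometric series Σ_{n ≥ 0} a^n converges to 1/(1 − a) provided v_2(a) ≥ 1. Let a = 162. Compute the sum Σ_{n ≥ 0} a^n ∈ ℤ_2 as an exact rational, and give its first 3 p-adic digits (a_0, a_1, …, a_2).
Σ a^n = 1/(1 − a) = -1/161;  first 3 digits = (1, 1, 1)

v_2(a) = 1 ≥ 1, so the series converges in ℤ_2 to 1/(1 − a) = 1/(1 − 162) = -1/161. Expand this rational in ℤ_2: compute digits iteratively via d_i = x_i mod 2, x_{i+1} = (x_i − d_i)/2. The first 3 digits are (1, 1, 1).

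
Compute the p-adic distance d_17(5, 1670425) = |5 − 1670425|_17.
d_17(5, 1670425) = 1/83521

Step 1 — x − y = 5 − 1670425 = -1670420. Step 2 — v_17(-1670420) = 4 (factor: -1670420 = −(17^4 · 20); the sign does not affect v_p). Step 3 — |x − y|_17 = 17^{-4} = 1/83521.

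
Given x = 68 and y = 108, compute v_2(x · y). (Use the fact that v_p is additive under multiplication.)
v_2(7344) = 4

v_p(x) = 2 (factor: 68 = 2^2 · 17); v_p(y) = 2 (factor: 108 = 2^2 · 27). Additivity: v_p(xy) = v_p(x) + v_p(y) = 2 + 2 = 4. (Direct check: xy = 7344 = 2^4 · (459).)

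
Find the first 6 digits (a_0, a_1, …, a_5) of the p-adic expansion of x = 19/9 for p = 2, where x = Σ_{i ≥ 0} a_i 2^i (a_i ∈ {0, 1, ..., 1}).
(a_0, …, a_5) = (1, 1, 0, 1, 1, 1)

v_2(19/9) = 0 (numerator and denominator both coprime to 2), so x ∈ ℤ_2^×. Compute digits iteratively via a_i = x_i mod 2, x_{i+1} = (x_i − a_i)/2, with x_0 = x:
  x_0 = 19/9;  a_0 = 1;  x_1 = (x_0 − 1)/2 = 5/9
  x_1 = 5/9;  a_1 = 1;  x_2 = (x_1 − 1)/2 = -2/9
  x_2 = -2/9;  a_2 = 0;  x_3 = (x_2 − 0)/2 = -1/9
  x_3 = -1/9;  a_3 = 1;  x_4 = (x_3 − 1)/2 = -5/9
  x_4 = -5/9;  a_4 = 1;  x_5 = (x_4 − 1)/2 = -7/9
  x_5 = -7/9;  a_5 = 1;  x_6 = (x_5 − 1)/2 = -8/9
Digits: (1, 1, 0, 1, 1, 1).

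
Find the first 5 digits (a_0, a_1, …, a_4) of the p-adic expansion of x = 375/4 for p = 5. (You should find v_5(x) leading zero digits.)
(a_0, …, a_4) = (0, 0, 0, 2, 1)

v_5(375/4) = 3, so a_0 = ... = a_2 = 0. Factor out: x = 5^3 · u with u = 3/4 a unit in ℤ_5. Expand u iteratively via a_{v+i} = u_i mod 5, u_{i+1} = (u_i − a_{v+i})/5:
  u_0 = 3/4;  a_3 = 2;  u_1 = (u_0 − 2)/5 = -1/4
  u_1 = -1/4;  a_4 = 1;  u_2 = (u_1 − 1)/5 = -1/4
Digits: (0, 0, 0, 2, 1).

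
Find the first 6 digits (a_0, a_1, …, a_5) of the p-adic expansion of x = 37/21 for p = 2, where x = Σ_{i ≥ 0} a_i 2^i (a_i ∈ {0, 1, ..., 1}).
(a_0, …, a_5) = (1, 0, 0, 0, 1, 0)

v_2(37/21) = 0 (numerator and denominator both coprime to 2), so x ∈ ℤ_2^×. Compute digits iteratively via a_i = x_i mod 2, x_{i+1} = (x_i − a_i)/2, with x_0 = x:
  x_0 = 37/21;  a_0 = 1;  x_1 = (x_0 − 1)/2 = 8/21
  x_1 = 8/21;  a_1 = 0;  x_2 = (x_1 − 0)/2 = 4/21
  x_2 = 4/21;  a_2 = 0;  x_3 = (x_2 − 0)/2 = 2/21
  x_3 = 2/21;  a_3 = 0;  x_4 = (x_3 − 0)/2 = 1/21
  x_4 = 1/21;  a_4 = 1;  x_5 = (x_4 − 1)/2 = -10/21
  x_5 = -10/21;  a_5 = 0;  x_6 = (x_5 − 0)/2 = -5/21
Digits: (1, 0, 0, 0, 1, 0).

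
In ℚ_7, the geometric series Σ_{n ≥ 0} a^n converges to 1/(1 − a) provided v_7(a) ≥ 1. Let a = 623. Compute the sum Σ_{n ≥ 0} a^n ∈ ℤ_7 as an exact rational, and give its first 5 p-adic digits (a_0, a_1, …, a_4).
Σ a^n = 1/(1 − a) = -1/622;  first 5 digits = (1, 5, 2, 5, 3)

v_7(a) = 1 ≥ 1, so the series converges in ℤ_7 to 1/(1 − a) = 1/(1 − 623) = -1/622. Expand this rational in ℤ_7: compute digits iteratively via d_i = x_i mod 7, x_{i+1} = (x_i − d_i)/7. The first 5 digits are (1, 5, 2, 5, 3).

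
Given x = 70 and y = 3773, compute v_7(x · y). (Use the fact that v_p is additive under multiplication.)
v_7(264110) = 4

v_p(x) = 1 (factor: 70 = 7^1 · 10); v_p(y) = 3 (factor: 3773 = 7^3 · 11). Additivity: v_p(xy) = v_p(x) + v_p(y) = 1 + 3 = 4. (Direct check: xy = 264110 = 7^4 · (110).)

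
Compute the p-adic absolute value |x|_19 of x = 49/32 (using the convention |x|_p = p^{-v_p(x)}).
|49/32|_19 = 1

Step 1 — compute v_19(x) by factoring powers of 19 out of the numerator and denominator: v_19(49/32) = 0. Step 2 — apply |x|_p = p^{-v_p(x)} = 19^{0} = 1.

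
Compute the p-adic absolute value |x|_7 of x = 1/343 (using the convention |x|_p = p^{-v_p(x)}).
|1/343|_7 = 343

Step 1 — compute v_7(x) by factoring powers of 7 out of the numerator and denominator: v_7(1/343) = -3. Step 2 — apply |x|_p = p^{-v_p(x)} = 7^{3} = 343.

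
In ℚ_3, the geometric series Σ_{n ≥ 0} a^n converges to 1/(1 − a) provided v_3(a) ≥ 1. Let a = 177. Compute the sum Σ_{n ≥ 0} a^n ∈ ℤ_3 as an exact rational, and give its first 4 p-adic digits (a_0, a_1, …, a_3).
Σ a^n = 1/(1 − a) = -1/176;  first 4 digits = (1, 2, 2, 1)

v_3(a) = 1 ≥ 1, so the series converges in ℤ_3 to 1/(1 − a) = 1/(1 − 177) = -1/176. Expand this rational in ℤ_3: compute digits iteratively via d_i = x_i mod 3, x_{i+1} = (x_i − d_i)/3. The first 4 digits are (1, 2, 2, 1).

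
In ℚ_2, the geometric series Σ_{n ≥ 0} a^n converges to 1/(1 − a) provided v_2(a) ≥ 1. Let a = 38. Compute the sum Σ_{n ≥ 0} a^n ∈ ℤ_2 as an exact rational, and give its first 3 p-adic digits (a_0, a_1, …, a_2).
Σ a^n = 1/(1 − a) = -1/37;  first 3 digits = (1, 1, 0)

v_2(a) = 1 ≥ 1, so the series converges in ℤ_2 to 1/(1 − a) = 1/(1 − 38) = -1/37. Expand this rational in ℤ_2: compute digits iteratively via d_i = x_i mod 2, x_{i+1} = (x_i − d_i)/2. The first 3 digits are (1, 1, 0).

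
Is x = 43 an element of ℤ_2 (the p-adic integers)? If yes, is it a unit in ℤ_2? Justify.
x ∈ ℤ_2^× (unit); v_2(x) = 0

ℤ_2 = {x ∈ ℚ_2 : v_2(x) ≥ 0} and ℤ_2^× = {x ∈ ℤ_2 : v_2(x) = 0}. Here v_2(43) = v_2(num) − v_2(den) = 0; compare against these criteria.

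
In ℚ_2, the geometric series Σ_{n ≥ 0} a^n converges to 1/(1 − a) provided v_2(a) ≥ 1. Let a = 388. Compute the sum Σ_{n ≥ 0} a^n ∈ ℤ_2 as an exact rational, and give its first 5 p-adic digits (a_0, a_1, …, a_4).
Σ a^n = 1/(1 − a) = -1/387;  first 5 digits = (1, 0, 1, 0, 1)

v_2(a) = 2 ≥ 1, so the series converges in ℤ_2 to 1/(1 − a) = 1/(1 − 388) = -1/387. Expand this rational in ℤ_2: compute digits iteratively via d_i = x_i mod 2, x_{i+1} = (x_i − d_i)/2. The first 5 digits are (1, 0, 1, 0, 1).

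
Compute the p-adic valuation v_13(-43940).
v_13(-43940) = 3

v_13(n) is the largest exponent k such that 13^k divides n. Factor out: -43940 = -13^3 · 20. (Sign doesn't affect v_p.) So v_13(-43940) = 3.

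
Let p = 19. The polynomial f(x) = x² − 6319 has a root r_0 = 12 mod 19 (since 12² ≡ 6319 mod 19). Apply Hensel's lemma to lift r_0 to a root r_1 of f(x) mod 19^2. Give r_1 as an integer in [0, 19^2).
r_1 = 164 (mod 361)

Hensel's recurrence: r_{i+1} = r_i − f(r_i)·(f′(r_i))^{-1} mod 19^{i+2}, with f′(x) = 2x. Iterate:
  r_0 = 12 (mod 19)
  r_1 = 164 (mod 361)
Final: r_1 = 164, and one checks f(r_1) ≡ 0 mod 19^2.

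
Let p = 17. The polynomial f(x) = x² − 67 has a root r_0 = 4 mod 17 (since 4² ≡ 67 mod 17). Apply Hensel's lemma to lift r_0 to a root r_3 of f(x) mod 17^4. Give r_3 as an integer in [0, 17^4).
r_3 = 77932 (mod 83521)

Hensel's recurrence: r_{i+1} = r_i − f(r_i)·(f′(r_i))^{-1} mod 17^{i+2}, with f′(x) = 2x. Iterate:
  r_0 = 4 (mod 17)
  r_1 = 191 (mod 289)
  r_2 = 4237 (mod 4913)
  r_3 = 77932 (mod 83521)
Final: r_3 = 77932, and one checks f(r_3) ≡ 0 mod 17^4.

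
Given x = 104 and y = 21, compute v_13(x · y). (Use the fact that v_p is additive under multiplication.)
v_13(2184) = 1

v_p(x) = 1 (factor: 104 = 13^1 · 8); v_p(y) = 0 (factor: 21 = 13^0 · 21). Additivity: v_p(xy) = v_p(x) + v_p(y) = 1 + 0 = 1. (Direct check: xy = 2184 = 13^1 · (168).)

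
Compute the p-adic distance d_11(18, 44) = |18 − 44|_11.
d_11(18, 44) = 1

Step 1 — x − y = 18 − 44 = -26. Step 2 — v_11(-26) = 0 (factor: -26 = −(11^0 · 26); the sign does not affect v_p). Step 3 — |x − y|_11 = 11^{0} = 1.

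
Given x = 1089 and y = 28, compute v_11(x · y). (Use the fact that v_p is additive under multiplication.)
v_11(30492) = 2

v_p(x) = 2 (factor: 1089 = 11^2 · 9); v_p(y) = 0 (factor: 28 = 11^0 · 28). Additivity: v_p(xy) = v_p(x) + v_p(y) = 2 + 0 = 2. (Direct check: xy = 30492 = 11^2 · (252).)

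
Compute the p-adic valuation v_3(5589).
v_3(5589) = 5

v_3(n) is the largest exponent k such that 3^k divides n. Factor out: 5589 = 3^5 · 23. (Sign doesn't affect v_p.) So v_3(5589) = 5.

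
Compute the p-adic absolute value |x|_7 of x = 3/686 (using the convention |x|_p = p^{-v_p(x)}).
|3/686|_7 = 343

Step 1 — compute v_7(x) by factoring powers of 7 out of the numerator and denominator: v_7(3/686) = -3. Step 2 — apply |x|_p = p^{-v_p(x)} = 7^{3} = 343.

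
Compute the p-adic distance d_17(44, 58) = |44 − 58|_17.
d_17(44, 58) = 1

Step 1 — x − y = 44 − 58 = -14. Step 2 — v_17(-14) = 0 (factor: -14 = −(17^0 · 14); the sign does not affect v_p). Step 3 — |x − y|_17 = 17^{0} = 1.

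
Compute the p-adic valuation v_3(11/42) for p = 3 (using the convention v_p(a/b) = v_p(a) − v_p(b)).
v_3(11/42) = -1

Factor powers of 3 from the numerator and denominator of the reduced fraction: 11 = 3^0 · 11 and 42 = 3^1 · 14. Apply v_p(a/b) = v_p(a) − v_p(b): v_3(11/42) = 0 − 1 = -1.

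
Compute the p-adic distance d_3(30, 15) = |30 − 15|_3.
d_3(30, 15) = 1/3

Step 1 — x − y = 30 − 15 = 15. Step 2 — v_3(15) = 1 (factor: 15 = (3^1 · 5); the sign does not affect v_p). Step 3 — |x − y|_3 = 3^{-1} = 1/3.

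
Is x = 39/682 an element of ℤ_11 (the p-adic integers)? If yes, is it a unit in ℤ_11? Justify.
x ∉ ℤ_11 (v_11(x) = -1 < 0)

ℤ_11 = {x ∈ ℚ_11 : v_11(x) ≥ 0} and ℤ_11^× = {x ∈ ℤ_11 : v_11(x) = 0}. Here v_11(39/682) = v_11(num) − v_11(den) = -1; compare against these criteria.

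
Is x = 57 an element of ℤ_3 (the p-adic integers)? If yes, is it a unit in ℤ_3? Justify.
x ∈ ℤ_3 but not a unit; v_3(x) = 1 > 0

ℤ_3 = {x ∈ ℚ_3 : v_3(x) ≥ 0} and ℤ_3^× = {x ∈ ℤ_3 : v_3(x) = 0}. Here v_3(57) = v_3(num) − v_3(den) = 1; compare against these criteria.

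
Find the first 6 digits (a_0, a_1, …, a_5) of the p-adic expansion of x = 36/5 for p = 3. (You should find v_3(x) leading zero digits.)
(a_0, …, a_5) = (0, 0, 2, 2, 1, 0)

v_3(36/5) = 2, so a_0 = ... = a_1 = 0. Factor out: x = 3^2 · u with u = 4/5 a unit in ℤ_3. Expand u iteratively via a_{v+i} = u_i mod 3, u_{i+1} = (u_i − a_{v+i})/3:
  u_0 = 4/5;  a_2 = 2;  u_1 = (u_0 − 2)/3 = -2/5
  u_1 = -2/5;  a_3 = 2;  u_2 = (u_1 − 2)/3 = -4/5
  u_2 = -4/5;  a_4 = 1;  u_3 = (u_2 − 1)/3 = -3/5
  u_3 = -3/5;  a_5 = 0;  u_4 = (u_3 − 0)/3 = -1/5
Digits: (0, 0, 2, 2, 1, 0).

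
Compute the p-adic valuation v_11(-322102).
v_11(-322102) = 5

v_11(n) is the largest exponent k such that 11^k divides n. Factor out: -322102 = -11^5 · 2. (Sign doesn't affect v_p.) So v_11(-322102) = 5.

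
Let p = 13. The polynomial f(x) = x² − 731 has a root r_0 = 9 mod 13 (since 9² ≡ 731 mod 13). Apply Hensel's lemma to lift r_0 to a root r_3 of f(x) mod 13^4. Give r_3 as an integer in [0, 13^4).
r_3 = 5209 (mod 28561)

Hensel's recurrence: r_{i+1} = r_i − f(r_i)·(f′(r_i))^{-1} mod 13^{i+2}, with f′(x) = 2x. Iterate:
  r_0 = 9 (mod 13)
  r_1 = 139 (mod 169)
  r_2 = 815 (mod 2197)
  r_3 = 5209 (mod 28561)
Final: r_3 = 5209, and one checks f(r_3) ≡ 0 mod 13^4.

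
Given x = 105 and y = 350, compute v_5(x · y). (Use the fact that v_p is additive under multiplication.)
v_5(36750) = 3

v_p(x) = 1 (factor: 105 = 5^1 · 21); v_p(y) = 2 (factor: 350 = 5^2 · 14). Additivity: v_p(xy) = v_p(x) + v_p(y) = 1 + 2 = 3. (Direct check: xy = 36750 = 5^3 · (294).)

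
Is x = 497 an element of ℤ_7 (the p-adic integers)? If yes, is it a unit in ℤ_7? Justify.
x ∈ ℤ_7 but not a unit; v_7(x) = 1 > 0

ℤ_7 = {x ∈ ℚ_7 : v_7(x) ≥ 0} and ℤ_7^× = {x ∈ ℤ_7 : v_7(x) = 0}. Here v_7(497) = v_7(num) − v_7(den) = 1; compare against these criteria.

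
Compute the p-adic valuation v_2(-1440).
v_2(-1440) = 5

v_2(n) is the largest exponent k such that 2^k divides n. Factor out: -1440 = -2^5 · 45. (Sign doesn't affect v_p.) So v_2(-1440) = 5.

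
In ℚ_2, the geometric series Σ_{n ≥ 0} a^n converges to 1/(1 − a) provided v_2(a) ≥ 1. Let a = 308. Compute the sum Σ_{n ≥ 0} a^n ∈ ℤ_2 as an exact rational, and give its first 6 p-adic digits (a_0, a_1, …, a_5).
Σ a^n = 1/(1 − a) = -1/307;  first 6 digits = (1, 0, 1, 0, 0, 0)

v_2(a) = 2 ≥ 1, so the series converges in ℤ_2 to 1/(1 − a) = 1/(1 − 308) = -1/307. Expand this rational in ℤ_2: compute digits iteratively via d_i = x_i mod 2, x_{i+1} = (x_i − d_i)/2. The first 6 digits are (1, 0, 1, 0, 0, 0).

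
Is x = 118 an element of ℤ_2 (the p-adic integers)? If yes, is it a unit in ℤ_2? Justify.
x ∈ ℤ_2 but not a unit; v_2(x) = 1 > 0

ℤ_2 = {x ∈ ℚ_2 : v_2(x) ≥ 0} and ℤ_2^× = {x ∈ ℤ_2 : v_2(x) = 0}. Here v_2(118) = v_2(num) − v_2(den) = 1; compare against these criteria.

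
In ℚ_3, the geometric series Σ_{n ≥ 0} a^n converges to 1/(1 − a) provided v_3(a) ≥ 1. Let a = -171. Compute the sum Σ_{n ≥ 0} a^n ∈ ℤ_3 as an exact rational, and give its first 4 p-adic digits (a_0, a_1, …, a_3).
Σ a^n = 1/(1 − a) = 1/172;  first 4 digits = (1, 0, 2, 2)

v_3(a) = 2 ≥ 1, so the series converges in ℤ_3 to 1/(1 − a) = 1/(1 − (-171)) = 1/172. Expand this rational in ℤ_3: compute digits iteratively via d_i = x_i mod 3, x_{i+1} = (x_i − d_i)/3. The first 4 digits are (1, 0, 2, 2).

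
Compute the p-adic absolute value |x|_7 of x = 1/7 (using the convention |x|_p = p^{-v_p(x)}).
|1/7|_7 = 7

Step 1 — compute v_7(x) by factoring powers of 7 out of the numerator and denominator: v_7(1/7) = -1. Step 2 — apply |x|_p = p^{-v_p(x)} = 7^{1} = 7.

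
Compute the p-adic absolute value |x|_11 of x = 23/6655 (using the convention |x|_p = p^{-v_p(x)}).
|23/6655|_11 = 1331

Step 1 — compute v_11(x) by factoring powers of 11 out of the numerator and denominator: v_11(23/6655) = -3. Step 2 — apply |x|_p = p^{-v_p(x)} = 11^{3} = 1331.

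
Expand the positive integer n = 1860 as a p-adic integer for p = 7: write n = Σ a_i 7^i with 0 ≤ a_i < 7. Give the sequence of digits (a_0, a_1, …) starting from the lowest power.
(a_0, a_1, …) = (5, 6, 2, 5)

Repeated division by 7 gives the digits low-to-high: 1860 = 5 + 6·7^1 + 2·7^2 + 5·7^3. Digit sequence: (5, 6, 2, 5).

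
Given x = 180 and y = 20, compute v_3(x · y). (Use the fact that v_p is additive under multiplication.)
v_3(3600) = 2

v_p(x) = 2 (factor: 180 = 3^2 · 20); v_p(y) = 0 (factor: 20 = 3^0 · 20). Additivity: v_p(xy) = v_p(x) + v_p(y) = 2 + 0 = 2. (Direct check: xy = 3600 = 3^2 · (400).)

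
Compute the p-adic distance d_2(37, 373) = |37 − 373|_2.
d_2(37, 373) = 1/16

Step 1 — x − y = 37 − 373 = -336. Step 2 — v_2(-336) = 4 (factor: -336 = −(2^4 · 21); the sign does not affect v_p). Step 3 — |x − y|_2 = 2^{-4} = 1/16.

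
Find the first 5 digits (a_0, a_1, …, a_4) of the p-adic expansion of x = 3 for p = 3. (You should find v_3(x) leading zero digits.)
(a_0, …, a_4) = (0, 1, 0, 0, 0)

v_3(3) = 1, so a_0 = ... = a_0 = 0. Factor out: x = 3^1 · u with u = 1 a unit in ℤ_3. Expand u iteratively via a_{v+i} = u_i mod 3, u_{i+1} = (u_i − a_{v+i})/3:
  u_0 = 1;  a_1 = 1;  u_1 = (u_0 − 1)/3 = 0
  u_1 = 0;  a_2 = 0;  u_2 = (u_1 − 0)/3 = 0
  u_2 = 0;  a_3 = 0;  u_3 = (u_2 − 0)/3 = 0
  u_3 = 0;  a_4 = 0;  u_4 = (u_3 − 0)/3 = 0
Digits: (0, 1, 0, 0, 0).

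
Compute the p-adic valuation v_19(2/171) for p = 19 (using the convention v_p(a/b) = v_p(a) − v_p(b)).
v_19(2/171) = -1

Factor powers of 19 from the numerator and denominator of the reduced fraction: 2 = 19^0 · 2 and 171 = 19^1 · 9. Apply v_p(a/b) = v_p(a) − v_p(b): v_19(2/171) = 0 − 1 = -1.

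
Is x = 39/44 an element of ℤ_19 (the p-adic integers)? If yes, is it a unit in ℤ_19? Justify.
x ∈ ℤ_19^× (unit); v_19(x) = 0

ℤ_19 = {x ∈ ℚ_19 : v_19(x) ≥ 0} and ℤ_19^× = {x ∈ ℤ_19 : v_19(x) = 0}. Here v_19(39/44) = v_19(num) − v_19(den) = 0; compare against these criteria.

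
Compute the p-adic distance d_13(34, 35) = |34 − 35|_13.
d_13(34, 35) = 1

Step 1 — x − y = 34 − 35 = -1. Step 2 — v_13(-1) = 0 (factor: -1 = −(13^0 · 1); the sign does not affect v_p). Step 3 — |x − y|_13 = 13^{0} = 1.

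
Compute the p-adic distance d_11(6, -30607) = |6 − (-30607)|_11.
d_11(6, -30607) = 1/1331

Step 1 — x − y = 6 − (-30607) = 30613. Step 2 — v_11(30613) = 3 (factor: 30613 = (11^3 · 23); the sign does not affect v_p). Step 3 — |x − y|_11 = 11^{-3} = 1/1331.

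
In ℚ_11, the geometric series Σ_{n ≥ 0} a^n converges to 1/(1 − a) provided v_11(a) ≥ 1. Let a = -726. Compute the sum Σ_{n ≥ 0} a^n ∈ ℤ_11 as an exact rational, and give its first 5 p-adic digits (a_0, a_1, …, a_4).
Σ a^n = 1/(1 − a) = 1/727;  first 5 digits = (1, 0, 5, 10, 2)

v_11(a) = 2 ≥ 1, so the series converges in ℤ_11 to 1/(1 − a) = 1/(1 − (-726)) = 1/727. Expand this rational in ℤ_11: compute digits iteratively via d_i = x_i mod 11, x_{i+1} = (x_i − d_i)/11. The first 5 digits are (1, 0, 5, 10, 2).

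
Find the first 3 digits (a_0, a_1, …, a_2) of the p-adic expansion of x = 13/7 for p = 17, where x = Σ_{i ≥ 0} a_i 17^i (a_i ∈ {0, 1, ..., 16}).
(a_0, …, a_2) = (14, 9, 14)

v_17(13/7) = 0 (numerator and denominator both coprime to 17), so x ∈ ℤ_17^×. Compute digits iteratively via a_i = x_i mod 17, x_{i+1} = (x_i − a_i)/17, with x_0 = x:
  x_0 = 13/7;  a_0 = 14;  x_1 = (x_0 − 14)/17 = -5/7
  x_1 = -5/7;  a_1 = 9;  x_2 = (x_1 − 9)/17 = -4/7
  x_2 = -4/7;  a_2 = 14;  x_3 = (x_2 − 14)/17 = -6/7
Digits: (14, 9, 14).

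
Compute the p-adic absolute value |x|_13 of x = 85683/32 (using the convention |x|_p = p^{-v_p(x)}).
|85683/32|_13 = 1/28561

Step 1 — compute v_13(x) by factoring powers of 13 out of the numerator and denominator: v_13(85683/32) = 4. Step 2 — apply |x|_p = p^{-v_p(x)} = 13^{-4} = 1/28561.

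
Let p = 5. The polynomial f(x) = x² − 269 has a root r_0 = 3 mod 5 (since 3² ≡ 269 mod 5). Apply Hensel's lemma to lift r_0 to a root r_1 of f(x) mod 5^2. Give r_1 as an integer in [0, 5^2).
r_1 = 13 (mod 25)

Hensel's recurrence: r_{i+1} = r_i − f(r_i)·(f′(r_i))^{-1} mod 5^{i+2}, with f′(x) = 2x. Iterate:
  r_0 = 3 (mod 5)
  r_1 = 13 (mod 25)
Final: r_1 = 13, and one checks f(r_1) ≡ 0 mod 5^2.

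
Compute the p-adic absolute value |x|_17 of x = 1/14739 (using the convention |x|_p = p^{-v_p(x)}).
|1/14739|_17 = 4913

Step 1 — compute v_17(x) by factoring powers of 17 out of the numerator and denominator: v_17(1/14739) = -3. Step 2 — apply |x|_p = p^{-v_p(x)} = 17^{3} = 4913.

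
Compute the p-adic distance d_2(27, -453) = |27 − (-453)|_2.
d_2(27, -453) = 1/32

Step 1 — x − y = 27 − (-453) = 480. Step 2 — v_2(480) = 5 (factor: 480 = (2^5 · 15); the sign does not affect v_p). Step 3 — |x − y|_2 = 2^{-5} = 1/32.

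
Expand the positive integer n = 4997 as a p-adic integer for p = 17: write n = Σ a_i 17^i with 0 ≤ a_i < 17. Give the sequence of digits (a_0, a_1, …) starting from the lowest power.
(a_0, a_1, …) = (16, 4, 0, 1)

Repeated division by 17 gives the digits low-to-high: 4997 = 16 + 4·17^1 + 1·17^3. Digit sequence: (16, 4, 0, 1).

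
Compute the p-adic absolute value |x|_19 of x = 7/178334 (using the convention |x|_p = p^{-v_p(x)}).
|7/178334|_19 = 6859

Step 1 — compute v_19(x) by factoring powers of 19 out of the numerator and denominator: v_19(7/178334) = -3. Step 2 — apply |x|_p = p^{-v_p(x)} = 19^{3} = 6859.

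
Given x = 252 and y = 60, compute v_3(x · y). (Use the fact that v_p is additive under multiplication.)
v_3(15120) = 3

v_p(x) = 2 (factor: 252 = 3^2 · 28); v_p(y) = 1 (factor: 60 = 3^1 · 20). Additivity: v_p(xy) = v_p(x) + v_p(y) = 2 + 1 = 3. (Direct check: xy = 15120 = 3^3 · (560).)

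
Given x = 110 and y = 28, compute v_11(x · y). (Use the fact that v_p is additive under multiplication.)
v_11(3080) = 1

v_p(x) = 1 (factor: 110 = 11^1 · 10); v_p(y) = 0 (factor: 28 = 11^0 · 28). Additivity: v_p(xy) = v_p(x) + v_p(y) = 1 + 0 = 1. (Direct check: xy = 3080 = 11^1 · (280).)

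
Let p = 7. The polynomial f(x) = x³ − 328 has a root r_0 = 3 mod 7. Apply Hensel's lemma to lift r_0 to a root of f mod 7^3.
r_2 = 290 (mod 343)

Hensel: r_{i+1} = r_i − f(r_i)/f′(r_i) mod 7^{i+2}, where f′(x) = 3x². Iterate:
  r_0 = 3 (mod 7)
  r_1 = 45 (mod 49)
  r_2 = 290 (mod 343)
Final: r = 290 with f(r) ≡ 0 mod 7^3.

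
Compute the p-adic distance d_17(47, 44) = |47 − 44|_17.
d_17(47, 44) = 1

Step 1 — x − y = 47 − 44 = 3. Step 2 — v_17(3) = 0 (factor: 3 = (17^0 · 3); the sign does not affect v_p). Step 3 — |x − y|_17 = 17^{0} = 1.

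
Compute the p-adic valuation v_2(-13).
v_2(-13) = 0

v_2(n) is the largest exponent k such that 2^k divides n. Factor out: -13 = -2^0 · 13. (Sign doesn't affect v_p.) So v_2(-13) = 0.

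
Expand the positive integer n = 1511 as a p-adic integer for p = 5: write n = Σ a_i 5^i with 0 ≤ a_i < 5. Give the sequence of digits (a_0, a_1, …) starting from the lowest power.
(a_0, a_1, …) = (1, 2, 0, 2, 2)

Repeated division by 5 gives the digits low-to-high: 1511 = 1 + 2·5^1 + 2·5^3 + 2·5^4. Digit sequence: (1, 2, 0, 2, 2).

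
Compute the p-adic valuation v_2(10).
v_2(10) = 1

v_2(n) is the largest exponent k such that 2^k divides n. Factor out: 10 = 2^1 · 5. (Sign doesn't affect v_p.) So v_2(10) = 1.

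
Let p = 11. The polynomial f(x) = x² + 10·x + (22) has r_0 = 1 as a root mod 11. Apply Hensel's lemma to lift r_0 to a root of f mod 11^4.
r_3 = 3235 (mod 14641)

Hensel: r_{i+1} = r_i − f(r_i)·(f′(r_i))^{-1} mod 11^{i+2}, f′(x) = 2x + 10. Iterate:
  r_0 = 1 (mod 11)
  r_1 = 89 (mod 121)
  r_2 = 573 (mod 1331)
  r_3 = 3235 (mod 14641)
Final: r = 3235 satisfies f(r) ≡ 0 mod 11^4.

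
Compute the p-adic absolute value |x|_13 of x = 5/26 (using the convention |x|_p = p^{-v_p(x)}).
|5/26|_13 = 13

Step 1 — compute v_13(x) by factoring powers of 13 out of the numerator and denominator: v_13(5/26) = -1. Step 2 — apply |x|_p = p^{-v_p(x)} = 13^{1} = 13.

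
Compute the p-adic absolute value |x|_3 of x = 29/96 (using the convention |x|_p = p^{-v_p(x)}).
|29/96|_3 = 3

Step 1 — compute v_3(x) by factoring powers of 3 out of the numerator and denominator: v_3(29/96) = -1. Step 2 — apply |x|_p = p^{-v_p(x)} = 3^{1} = 3.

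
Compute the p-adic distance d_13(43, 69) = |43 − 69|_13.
d_13(43, 69) = 1/13

Step 1 — x − y = 43 − 69 = -26. Step 2 — v_13(-26) = 1 (factor: -26 = −(13^1 · 2); the sign does not affect v_p). Step 3 — |x − y|_13 = 13^{-1} = 1/13.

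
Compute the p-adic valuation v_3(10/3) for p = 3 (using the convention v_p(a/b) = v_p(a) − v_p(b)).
v_3(10/3) = -1

Factor powers of 3 from the numerator and denominator of the reduced fraction: 10 = 3^0 · 10 and 3 = 3^1 · 1. Apply v_p(a/b) = v_p(a) − v_p(b): v_3(10/3) = 0 − 1 = -1.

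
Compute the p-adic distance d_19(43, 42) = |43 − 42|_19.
d_19(43, 42) = 1

Step 1 — x − y = 43 − 42 = 1. Step 2 — v_19(1) = 0 (factor: 1 = (19^0 · 1); the sign does not affect v_p). Step 3 — |x − y|_19 = 19^{0} = 1.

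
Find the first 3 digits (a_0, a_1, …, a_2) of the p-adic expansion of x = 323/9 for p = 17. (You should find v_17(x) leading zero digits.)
(a_0, …, a_2) = (0, 4, 15)

v_17(323/9) = 1, so a_0 = ... = a_0 = 0. Factor out: x = 17^1 · u with u = 19/9 a unit in ℤ_17. Expand u iteratively via a_{v+i} = u_i mod 17, u_{i+1} = (u_i − a_{v+i})/17:
  u_0 = 19/9;  a_1 = 4;  u_1 = (u_0 − 4)/17 = -1/9
  u_1 = -1/9;  a_2 = 15;  u_2 = (u_1 − 15)/17 = -8/9
Digits: (0, 4, 15).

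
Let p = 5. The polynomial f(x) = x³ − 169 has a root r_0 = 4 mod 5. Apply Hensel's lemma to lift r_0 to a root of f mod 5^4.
r_3 = 489 (mod 625)

Hensel: r_{i+1} = r_i − f(r_i)/f′(r_i) mod 5^{i+2}, where f′(x) = 3x². Iterate:
  r_0 = 4 (mod 5)
  r_1 = 14 (mod 25)
  r_2 = 114 (mod 125)
  r_3 = 489 (mod 625)
Final: r = 489 with f(r) ≡ 0 mod 5^4.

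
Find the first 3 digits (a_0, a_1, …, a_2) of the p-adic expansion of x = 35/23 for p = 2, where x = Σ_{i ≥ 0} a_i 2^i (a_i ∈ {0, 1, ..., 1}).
(a_0, …, a_2) = (1, 0, 1)

v_2(35/23) = 0 (numerator and denominator both coprime to 2), so x ∈ ℤ_2^×. Compute digits iteratively via a_i = x_i mod 2, x_{i+1} = (x_i − a_i)/2, with x_0 = x:
  x_0 = 35/23;  a_0 = 1;  x_1 = (x_0 − 1)/2 = 6/23
  x_1 = 6/23;  a_1 = 0;  x_2 = (x_1 − 0)/2 = 3/23
  x_2 = 3/23;  a_2 = 1;  x_3 = (x_2 − 1)/2 = -10/23
Digits: (1, 0, 1).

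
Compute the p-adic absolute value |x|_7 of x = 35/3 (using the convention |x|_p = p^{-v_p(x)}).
|35/3|_7 = 1/7

Step 1 — compute v_7(x) by factoring powers of 7 out of the numerator and denominator: v_7(35/3) = 1. Step 2 — apply |x|_p = p^{-v_p(x)} = 7^{-1} = 1/7.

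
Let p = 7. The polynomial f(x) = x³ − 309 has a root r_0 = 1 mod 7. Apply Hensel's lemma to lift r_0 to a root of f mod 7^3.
r_2 = 120 (mod 343)

Hensel: r_{i+1} = r_i − f(r_i)/f′(r_i) mod 7^{i+2}, where f′(x) = 3x². Iterate:
  r_0 = 1 (mod 7)
  r_1 = 22 (mod 49)
  r_2 = 120 (mod 343)
Final: r = 120 with f(r) ≡ 0 mod 7^3.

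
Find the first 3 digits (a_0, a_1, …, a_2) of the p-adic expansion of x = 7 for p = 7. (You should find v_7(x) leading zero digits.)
(a_0, …, a_2) = (0, 1, 0)

v_7(7) = 1, so a_0 = ... = a_0 = 0. Factor out: x = 7^1 · u with u = 1 a unit in ℤ_7. Expand u iteratively via a_{v+i} = u_i mod 7, u_{i+1} = (u_i − a_{v+i})/7:
  u_0 = 1;  a_1 = 1;  u_1 = (u_0 − 1)/7 = 0
  u_1 = 0;  a_2 = 0;  u_2 = (u_1 − 0)/7 = 0
Digits: (0, 1, 0).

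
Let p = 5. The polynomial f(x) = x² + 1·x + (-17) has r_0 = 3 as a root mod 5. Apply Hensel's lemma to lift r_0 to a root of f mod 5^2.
r_1 = 18 (mod 25)

Hensel: r_{i+1} = r_i − f(r_i)·(f′(r_i))^{-1} mod 5^{i+2}, f′(x) = 2x + 1. Iterate:
  r_0 = 3 (mod 5)
  r_1 = 18 (mod 25)
Final: r = 18 satisfies f(r) ≡ 0 mod 5^2.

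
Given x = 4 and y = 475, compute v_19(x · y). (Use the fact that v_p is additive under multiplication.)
v_19(1900) = 1

v_p(x) = 0 (factor: 4 = 19^0 · 4); v_p(y) = 1 (factor: 475 = 19^1 · 25). Additivity: v_p(xy) = v_p(x) + v_p(y) = 0 + 1 = 1. (Direct check: xy = 1900 = 19^1 · (100).)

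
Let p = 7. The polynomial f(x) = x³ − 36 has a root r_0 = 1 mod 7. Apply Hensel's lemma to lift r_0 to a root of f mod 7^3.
r_2 = 29 (mod 343)

Hensel: r_{i+1} = r_i − f(r_i)/f′(r_i) mod 7^{i+2}, where f′(x) = 3x². Iterate:
  r_0 = 1 (mod 7)
  r_1 = 29 (mod 49)
  r_2 = 29 (mod 343)
Final: r = 29 with f(r) ≡ 0 mod 7^3.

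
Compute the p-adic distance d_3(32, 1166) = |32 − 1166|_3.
d_3(32, 1166) = 1/81

Step 1 — x − y = 32 − 1166 = -1134. Step 2 — v_3(-1134) = 4 (factor: -1134 = −(3^4 · 14); the sign does not affect v_p). Step 3 — |x − y|_3 = 3^{-4} = 1/81.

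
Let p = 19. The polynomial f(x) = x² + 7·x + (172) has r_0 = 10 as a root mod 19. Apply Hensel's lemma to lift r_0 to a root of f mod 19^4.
r_3 = 121534 (mod 130321)

Hensel: r_{i+1} = r_i − f(r_i)·(f′(r_i))^{-1} mod 19^{i+2}, f′(x) = 2x + 7. Iterate:
  r_0 = 10 (mod 19)
  r_1 = 238 (mod 361)
  r_2 = 4931 (mod 6859)
  r_3 = 121534 (mod 130321)
Final: r = 121534 satisfies f(r) ≡ 0 mod 19^4.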